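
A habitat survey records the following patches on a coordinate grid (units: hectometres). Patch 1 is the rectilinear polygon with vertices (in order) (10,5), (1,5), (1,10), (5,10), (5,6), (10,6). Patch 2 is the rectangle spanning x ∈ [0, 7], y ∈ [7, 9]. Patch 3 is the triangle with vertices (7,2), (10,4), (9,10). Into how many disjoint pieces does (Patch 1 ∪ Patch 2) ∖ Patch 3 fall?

2

(Patch 1 ∪ Patch 2) ∖ Patch 3 splits into 2 disjoint pieces (area 28.875, area 0.25).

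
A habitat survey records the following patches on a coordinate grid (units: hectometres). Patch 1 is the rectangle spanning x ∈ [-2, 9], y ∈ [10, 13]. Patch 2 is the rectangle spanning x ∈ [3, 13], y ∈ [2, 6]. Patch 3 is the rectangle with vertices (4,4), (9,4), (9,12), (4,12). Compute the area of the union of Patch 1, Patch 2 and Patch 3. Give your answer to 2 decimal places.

By inclusion–exclusion:
Individual areas: |Patch 1| = 33, |Patch 2| = 40, |Patch 3| = 40.
|Patch 1∩Patch 2| = 0 (no overlap).
|Patch 1∩Patch 3|: x∈[4,9], y∈[10,12] → 5·2 = 10.
|Patch 2∩Patch 3|: x∈[4,9], y∈[4,6] → 5·2 = 10.
|Patch 1∩Patch 2∩Patch 3| = 0.
|Patch 1 ∪ Patch 2 ∪ Patch 3| = 113 − 20 + 0 = 93.00.

93.00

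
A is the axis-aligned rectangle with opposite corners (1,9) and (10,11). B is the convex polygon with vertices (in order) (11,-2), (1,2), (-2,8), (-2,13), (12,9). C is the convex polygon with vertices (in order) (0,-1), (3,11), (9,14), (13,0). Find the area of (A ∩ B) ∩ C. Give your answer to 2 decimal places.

The region (A ∩ B) ∩ C is the polygon with vertices (2.5,9), (3,11), (5,11), (10,9.571), (10,9).
By the shoelace formula its area is 10.93.

10.93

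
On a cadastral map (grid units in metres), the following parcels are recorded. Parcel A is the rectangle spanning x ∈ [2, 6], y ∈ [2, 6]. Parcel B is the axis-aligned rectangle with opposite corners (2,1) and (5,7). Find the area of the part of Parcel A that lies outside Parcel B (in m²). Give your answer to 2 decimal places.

|Parcel A∩Parcel B|: x∈[2,5], y∈[2,6] → 3·4 = 12.
|Parcel A| = 16.
|Parcel A ∖ Parcel B| = |Parcel A| − |Parcel A∩Parcel B| = 16 − 12 = 4.00.

4.00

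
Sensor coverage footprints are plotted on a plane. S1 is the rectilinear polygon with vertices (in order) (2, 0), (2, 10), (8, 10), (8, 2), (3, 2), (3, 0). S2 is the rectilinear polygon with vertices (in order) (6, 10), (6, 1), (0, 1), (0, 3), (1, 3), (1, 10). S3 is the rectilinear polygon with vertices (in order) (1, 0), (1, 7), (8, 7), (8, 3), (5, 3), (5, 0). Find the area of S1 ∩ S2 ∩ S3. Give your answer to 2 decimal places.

20.00

The intersection is the polygon with vertices (6,3), (5,3), (5,2), (3,2), (3,1), (2,1), (2,7), (6,7).
By the shoelace formula its area is 20.00.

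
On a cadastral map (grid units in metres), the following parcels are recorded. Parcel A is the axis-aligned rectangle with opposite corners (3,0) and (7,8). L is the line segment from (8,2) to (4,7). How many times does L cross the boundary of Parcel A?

The segment meets the boundary at (7,3.25).

1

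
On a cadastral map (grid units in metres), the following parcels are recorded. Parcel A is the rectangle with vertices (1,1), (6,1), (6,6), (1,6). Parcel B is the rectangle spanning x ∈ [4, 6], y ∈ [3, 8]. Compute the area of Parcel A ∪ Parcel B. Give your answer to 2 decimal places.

By inclusion–exclusion:
Individual areas: |Parcel A| = 25, |Parcel B| = 10.
|Parcel A∩Parcel B|: x∈[4,6], y∈[3,6] → 2·3 = 6.
|Parcel A ∪ Parcel B| = 35 − 6 = 29.00.

29.00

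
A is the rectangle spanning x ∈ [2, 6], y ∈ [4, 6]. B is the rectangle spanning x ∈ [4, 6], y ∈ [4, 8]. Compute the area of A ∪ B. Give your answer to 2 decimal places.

By inclusion–exclusion:
Individual areas: |A| = 8, |B| = 8.
|A∩B|: x∈[4,6], y∈[4,6] → 2·2 = 4.
|A ∪ B| = 16 − 4 = 12.00.

12.00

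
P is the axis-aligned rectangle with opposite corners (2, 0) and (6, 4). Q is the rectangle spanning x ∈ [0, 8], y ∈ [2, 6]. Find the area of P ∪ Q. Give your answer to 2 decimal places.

40.00

By inclusion–exclusion:
Individual areas: |P| = 16, |Q| = 32.
|P∩Q|: x∈[2,6], y∈[2,4] → 4·2 = 8.
|P ∪ Q| = 48 − 8 = 40.00.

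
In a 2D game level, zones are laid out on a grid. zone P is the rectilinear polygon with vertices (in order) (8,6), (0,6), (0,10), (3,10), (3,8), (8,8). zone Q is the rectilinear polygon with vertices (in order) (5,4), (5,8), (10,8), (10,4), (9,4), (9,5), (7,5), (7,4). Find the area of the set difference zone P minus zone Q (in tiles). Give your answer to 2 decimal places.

|zone P| = 22, |zone P∩zone Q| = 6.
|zone P ∖ zone Q| = |zone P| − |zone P∩zone Q| = 22 − 6 = 16.00.

16.00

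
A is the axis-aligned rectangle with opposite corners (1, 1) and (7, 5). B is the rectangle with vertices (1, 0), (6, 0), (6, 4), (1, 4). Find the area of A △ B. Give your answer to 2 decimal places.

|A∩B|: x∈[1,6], y∈[1,4] → 5·3 = 15.
|A △ B| = |A| + |B| − 2·|A∩B| = 24 + 20 − 30 = 14.00.

14.00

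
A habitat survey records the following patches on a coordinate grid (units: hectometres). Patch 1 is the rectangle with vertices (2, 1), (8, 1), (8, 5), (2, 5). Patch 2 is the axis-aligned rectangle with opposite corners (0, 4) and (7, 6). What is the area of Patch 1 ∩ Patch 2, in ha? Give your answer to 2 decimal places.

5.00

|Patch 1∩Patch 2|: x∈[2,7], y∈[4,5] → 5·1 = 5.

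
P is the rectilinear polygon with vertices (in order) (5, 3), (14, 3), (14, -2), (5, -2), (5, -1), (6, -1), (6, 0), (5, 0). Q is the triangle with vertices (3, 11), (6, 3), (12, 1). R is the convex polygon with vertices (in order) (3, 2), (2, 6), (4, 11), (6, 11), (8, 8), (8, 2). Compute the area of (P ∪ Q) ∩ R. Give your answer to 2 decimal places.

16.85

The region (P ∪ Q) ∩ R is the polygon with vertices (3.484,9.71), (3.692,10.231), (8,5.444), (8,2), (5,2), (5,3), (6,3).
By the shoelace formula its area is 16.85.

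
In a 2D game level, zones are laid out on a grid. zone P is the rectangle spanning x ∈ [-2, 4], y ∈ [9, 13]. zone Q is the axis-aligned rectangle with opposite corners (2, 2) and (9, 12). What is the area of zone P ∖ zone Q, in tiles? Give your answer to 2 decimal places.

|zone P∩zone Q|: x∈[2,4], y∈[9,12] → 2·3 = 6.
|zone P| = 24.
|zone P ∖ zone Q| = |zone P| − |zone P∩zone Q| = 24 − 6 = 18.00.

18.00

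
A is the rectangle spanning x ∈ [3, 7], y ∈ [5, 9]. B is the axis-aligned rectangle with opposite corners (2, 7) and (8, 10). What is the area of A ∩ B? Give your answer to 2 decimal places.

|A∩B|: x∈[3,7], y∈[7,9] → 4·2 = 8.

8.00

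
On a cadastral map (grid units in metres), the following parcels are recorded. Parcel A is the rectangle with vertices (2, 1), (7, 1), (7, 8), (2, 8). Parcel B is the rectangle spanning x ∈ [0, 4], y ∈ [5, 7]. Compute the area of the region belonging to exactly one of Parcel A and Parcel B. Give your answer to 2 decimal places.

35.00

|Parcel A∩Parcel B|: x∈[2,4], y∈[5,7] → 2·2 = 4.
|Parcel A △ Parcel B| = |Parcel A| + |Parcel B| − 2·|Parcel A∩Parcel B| = 35 + 8 − 8 = 35.00.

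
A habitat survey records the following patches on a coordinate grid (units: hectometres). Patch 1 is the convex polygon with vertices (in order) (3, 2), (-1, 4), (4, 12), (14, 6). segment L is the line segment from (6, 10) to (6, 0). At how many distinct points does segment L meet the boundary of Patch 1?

1

The segment meets the boundary at (6,3.091).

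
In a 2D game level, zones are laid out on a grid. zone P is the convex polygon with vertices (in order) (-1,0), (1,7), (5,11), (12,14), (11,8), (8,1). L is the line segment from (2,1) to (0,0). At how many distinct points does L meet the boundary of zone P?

The segment meets the boundary at (0.286,0.143).

1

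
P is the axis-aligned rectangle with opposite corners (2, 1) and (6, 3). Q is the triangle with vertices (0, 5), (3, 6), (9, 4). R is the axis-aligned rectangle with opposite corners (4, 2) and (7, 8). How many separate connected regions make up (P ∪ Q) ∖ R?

(P ∪ Q) ∖ R splits into 3 disjoint pieces (area 6, area 3.2222, area 0.4444).

3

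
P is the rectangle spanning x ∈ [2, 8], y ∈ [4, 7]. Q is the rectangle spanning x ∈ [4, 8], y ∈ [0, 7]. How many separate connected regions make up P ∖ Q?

P ∖ Q is a single connected region.

1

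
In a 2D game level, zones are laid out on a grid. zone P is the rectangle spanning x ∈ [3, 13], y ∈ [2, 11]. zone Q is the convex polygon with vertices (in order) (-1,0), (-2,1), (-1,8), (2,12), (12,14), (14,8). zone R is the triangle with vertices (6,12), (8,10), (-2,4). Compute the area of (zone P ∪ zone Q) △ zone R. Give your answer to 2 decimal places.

138.09

|zone P ∪ zone Q| = 154.
|(zone P ∪ zone Q) ∩ zone R| = 15.9531.
|(zone P ∪ zone Q) △ zone R| = 154 + 16 − 31.9062 = 138.09.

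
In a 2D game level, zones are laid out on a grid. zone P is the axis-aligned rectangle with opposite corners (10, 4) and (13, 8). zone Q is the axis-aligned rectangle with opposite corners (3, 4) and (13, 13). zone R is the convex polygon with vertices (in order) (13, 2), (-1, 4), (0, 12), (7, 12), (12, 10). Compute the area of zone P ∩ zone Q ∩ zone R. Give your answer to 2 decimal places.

The intersection is the polygon with vertices (10,4), (10,8), (12.25,8), (12.75,4).
By the shoelace formula its area is 10.00.

10.00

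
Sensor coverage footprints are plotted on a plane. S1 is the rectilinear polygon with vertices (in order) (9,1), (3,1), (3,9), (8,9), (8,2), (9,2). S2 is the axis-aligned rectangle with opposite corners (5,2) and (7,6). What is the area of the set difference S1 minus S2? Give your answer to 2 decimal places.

33.00

|S1| = 41, |S1∩S2| = 8.
|S1 ∖ S2| = |S1| − |S1∩S2| = 41 − 8 = 33.00.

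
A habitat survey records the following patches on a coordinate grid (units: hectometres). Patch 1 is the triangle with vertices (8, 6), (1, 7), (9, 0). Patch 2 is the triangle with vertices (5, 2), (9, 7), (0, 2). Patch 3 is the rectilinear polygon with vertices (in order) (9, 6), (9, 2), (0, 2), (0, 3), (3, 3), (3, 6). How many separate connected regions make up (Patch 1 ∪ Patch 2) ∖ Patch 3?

3

(Patch 1 ∪ Patch 2) ∖ Patch 3 splits into 3 disjoint pieces (area 3.7136, area 1.9524, area 0.4).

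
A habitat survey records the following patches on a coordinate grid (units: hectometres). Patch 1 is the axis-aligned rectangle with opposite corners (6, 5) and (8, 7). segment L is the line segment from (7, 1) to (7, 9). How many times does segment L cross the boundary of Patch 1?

The segment meets the boundary at (7,7), (7,5).

2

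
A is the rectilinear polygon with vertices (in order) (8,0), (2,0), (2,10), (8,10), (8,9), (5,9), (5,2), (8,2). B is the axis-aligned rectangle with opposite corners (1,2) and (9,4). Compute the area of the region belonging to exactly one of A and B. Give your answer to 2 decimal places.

|A| = 39, |B| = 16, |A∩B| = 6.
|A △ B| = |A| + |B| − 2·|A∩B| = 39 + 16 − 12 = 43.00.

43.00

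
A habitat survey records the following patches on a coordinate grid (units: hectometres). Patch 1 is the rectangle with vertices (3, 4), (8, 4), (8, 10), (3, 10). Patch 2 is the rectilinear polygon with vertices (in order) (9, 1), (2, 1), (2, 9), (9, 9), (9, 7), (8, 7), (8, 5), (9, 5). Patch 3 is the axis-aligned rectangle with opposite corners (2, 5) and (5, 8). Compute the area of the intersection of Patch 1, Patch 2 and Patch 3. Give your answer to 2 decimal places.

The intersection is the polygon with vertices (3,8), (5,8), (5,5), (3,5).
By the shoelace formula its area is 6.00.

6.00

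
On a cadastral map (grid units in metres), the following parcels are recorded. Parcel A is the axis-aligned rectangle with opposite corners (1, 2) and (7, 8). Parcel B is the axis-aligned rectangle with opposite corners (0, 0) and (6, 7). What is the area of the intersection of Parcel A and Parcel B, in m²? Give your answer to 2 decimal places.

25.00

|Parcel A∩Parcel B|: x∈[1,6], y∈[2,7] → 5·5 = 25.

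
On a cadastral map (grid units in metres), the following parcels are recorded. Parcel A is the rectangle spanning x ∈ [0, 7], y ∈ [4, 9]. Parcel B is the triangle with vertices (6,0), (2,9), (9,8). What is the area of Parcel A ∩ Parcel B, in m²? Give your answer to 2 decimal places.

The intersection is the polygon with vertices (7,4), (4.222,4), (2,9), (7,8.286).
By the shoelace formula its area is 17.66.

17.66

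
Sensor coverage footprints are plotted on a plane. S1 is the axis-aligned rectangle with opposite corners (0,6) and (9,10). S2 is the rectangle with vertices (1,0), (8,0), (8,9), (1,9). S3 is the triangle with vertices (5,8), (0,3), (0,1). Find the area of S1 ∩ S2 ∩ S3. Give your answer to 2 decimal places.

The intersection is the polygon with vertices (3,6), (5,8), (3.571,6).
By the shoelace formula its area is 0.57.

0.57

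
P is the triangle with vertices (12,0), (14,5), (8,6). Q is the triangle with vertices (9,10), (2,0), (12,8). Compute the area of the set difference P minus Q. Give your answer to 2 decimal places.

|P| = 16, |P∩Q| = 0.4318.
|P ∖ Q| = |P| − |P∩Q| = 16 − 0.4318 = 15.57.

15.57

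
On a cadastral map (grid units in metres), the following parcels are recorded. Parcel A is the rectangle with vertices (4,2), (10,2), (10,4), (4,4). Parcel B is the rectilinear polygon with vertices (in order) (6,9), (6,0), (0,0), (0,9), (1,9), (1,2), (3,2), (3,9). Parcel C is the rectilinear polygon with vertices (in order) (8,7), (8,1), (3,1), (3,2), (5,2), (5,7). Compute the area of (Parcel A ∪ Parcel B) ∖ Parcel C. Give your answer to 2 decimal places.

36.00

|Parcel A ∪ Parcel B| = 48.
|(Parcel A ∪ Parcel B) ∩ Parcel C| = 12.
|(Parcel A ∪ Parcel B) ∖ Parcel C| = 48 − 12 = 36.00.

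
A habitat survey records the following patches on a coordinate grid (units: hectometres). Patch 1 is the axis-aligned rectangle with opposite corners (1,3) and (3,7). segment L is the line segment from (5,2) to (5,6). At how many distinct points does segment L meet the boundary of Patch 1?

0

The segment lies entirely outside Patch 1 and never meets its boundary.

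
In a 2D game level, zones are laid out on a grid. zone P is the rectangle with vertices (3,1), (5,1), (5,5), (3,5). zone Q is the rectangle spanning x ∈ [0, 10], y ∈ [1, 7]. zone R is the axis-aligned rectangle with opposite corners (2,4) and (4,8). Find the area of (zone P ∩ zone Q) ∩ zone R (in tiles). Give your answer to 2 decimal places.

The region (zone P ∩ zone Q) ∩ zone R is the polygon with vertices (4,5), (4,4), (3,4), (3,5).
By the shoelace formula its area is 1.00.

1.00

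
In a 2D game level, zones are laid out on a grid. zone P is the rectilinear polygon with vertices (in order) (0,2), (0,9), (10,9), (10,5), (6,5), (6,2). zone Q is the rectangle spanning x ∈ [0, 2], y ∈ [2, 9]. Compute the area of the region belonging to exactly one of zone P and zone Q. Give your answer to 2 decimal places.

|zone P| = 58, |zone Q| = 14, |zone P∩zone Q| = 14.
|zone P △ zone Q| = |zone P| + |zone Q| − 2·|zone P∩zone Q| = 58 + 14 − 28 = 44.00.

44.00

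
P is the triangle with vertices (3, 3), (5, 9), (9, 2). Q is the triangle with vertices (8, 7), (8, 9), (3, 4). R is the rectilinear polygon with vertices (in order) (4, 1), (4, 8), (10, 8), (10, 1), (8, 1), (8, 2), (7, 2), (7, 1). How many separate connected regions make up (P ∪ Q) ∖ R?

(P ∪ Q) ∖ R splits into 3 disjoint pieces (area 1.625, area 0.4524, area 0.5).

3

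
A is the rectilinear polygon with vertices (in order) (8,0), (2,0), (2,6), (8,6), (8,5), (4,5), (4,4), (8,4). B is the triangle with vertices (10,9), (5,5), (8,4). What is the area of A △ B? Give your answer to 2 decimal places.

35.75

|A| = 32, |B| = 8.5, |A∩B| = 2.375.
|A △ B| = |A| + |B| − 2·|A∩B| = 32 + 8.5 − 4.75 = 35.75.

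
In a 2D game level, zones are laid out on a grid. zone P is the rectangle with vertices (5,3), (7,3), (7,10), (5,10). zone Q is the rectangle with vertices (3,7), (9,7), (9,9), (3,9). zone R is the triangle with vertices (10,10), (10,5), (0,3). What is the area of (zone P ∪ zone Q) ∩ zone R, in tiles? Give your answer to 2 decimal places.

The region (zone P ∪ zone Q) ∩ zone R is the polygon with vertices (5,6.5), (8.571,9), (9,9), (9,7), (7,7), (7,4.4), (5,4).
By the shoelace formula its area is 9.14.

9.14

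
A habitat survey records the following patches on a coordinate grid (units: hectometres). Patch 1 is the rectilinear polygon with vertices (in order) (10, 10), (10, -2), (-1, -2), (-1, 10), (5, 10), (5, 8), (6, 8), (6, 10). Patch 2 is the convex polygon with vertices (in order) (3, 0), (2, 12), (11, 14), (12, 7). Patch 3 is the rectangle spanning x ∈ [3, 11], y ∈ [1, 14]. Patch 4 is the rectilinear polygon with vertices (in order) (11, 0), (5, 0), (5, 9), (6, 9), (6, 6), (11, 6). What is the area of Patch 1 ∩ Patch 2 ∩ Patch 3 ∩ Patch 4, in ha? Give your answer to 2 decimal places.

14.50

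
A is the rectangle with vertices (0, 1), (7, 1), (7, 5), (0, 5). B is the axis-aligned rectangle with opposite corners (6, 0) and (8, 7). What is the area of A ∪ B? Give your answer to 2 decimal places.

By inclusion–exclusion:
Individual areas: |A| = 28, |B| = 14.
|A∩B|: x∈[6,7], y∈[1,5] → 1·4 = 4.
|A ∪ B| = 42 − 4 = 38.00.

38.00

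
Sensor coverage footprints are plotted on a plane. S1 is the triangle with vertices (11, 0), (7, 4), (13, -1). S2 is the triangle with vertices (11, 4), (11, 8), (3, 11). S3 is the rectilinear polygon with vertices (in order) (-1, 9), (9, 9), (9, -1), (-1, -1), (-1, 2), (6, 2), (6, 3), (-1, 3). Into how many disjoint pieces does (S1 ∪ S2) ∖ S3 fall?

3

(S1 ∪ S2) ∖ S3 splits into 3 disjoint pieces (area 1.6667, area 3.0476, area 7).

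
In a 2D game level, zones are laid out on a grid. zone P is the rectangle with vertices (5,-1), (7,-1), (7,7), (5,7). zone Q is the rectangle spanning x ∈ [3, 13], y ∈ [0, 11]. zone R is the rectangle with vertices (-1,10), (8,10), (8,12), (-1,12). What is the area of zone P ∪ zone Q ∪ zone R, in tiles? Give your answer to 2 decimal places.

By inclusion–exclusion:
Individual areas: |zone P| = 16, |zone Q| = 110, |zone R| = 18.
|zone P∩zone Q|: x∈[5,7], y∈[0,7] → 2·7 = 14.
|zone P∩zone R| = 0 (no overlap).
|zone Q∩zone R|: x∈[3,8], y∈[10,11] → 5·1 = 5.
|zone P∩zone Q∩zone R| = 0.
|zone P ∪ zone Q ∪ zone R| = 144 − 19 + 0 = 125.00.

125.00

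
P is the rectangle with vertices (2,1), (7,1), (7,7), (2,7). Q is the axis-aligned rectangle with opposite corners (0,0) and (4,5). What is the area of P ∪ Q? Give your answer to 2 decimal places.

By inclusion–exclusion:
Individual areas: |P| = 30, |Q| = 20.
|P∩Q|: x∈[2,4], y∈[1,5] → 2·4 = 8.
|P ∪ Q| = 50 − 8 = 42.00.

42.00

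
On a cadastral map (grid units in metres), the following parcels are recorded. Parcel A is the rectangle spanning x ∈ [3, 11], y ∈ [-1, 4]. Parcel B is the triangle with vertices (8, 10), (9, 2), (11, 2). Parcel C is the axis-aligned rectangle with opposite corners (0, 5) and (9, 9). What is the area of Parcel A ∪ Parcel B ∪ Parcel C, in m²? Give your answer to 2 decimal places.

By inclusion–exclusion:
Individual areas: |Parcel A| = 40, |Parcel B| = 8, |Parcel C| = 36.
|Parcel A∩Parcel B| = 3.5.
|Parcel A∩Parcel C| = 0 (no overlap).
|Parcel B∩Parcel C| = 1.9792.
|Parcel A∩Parcel B∩Parcel C| = 0.
|Parcel A ∪ Parcel B ∪ Parcel C| = 84 − 5.4792 + 0 = 78.52.

78.52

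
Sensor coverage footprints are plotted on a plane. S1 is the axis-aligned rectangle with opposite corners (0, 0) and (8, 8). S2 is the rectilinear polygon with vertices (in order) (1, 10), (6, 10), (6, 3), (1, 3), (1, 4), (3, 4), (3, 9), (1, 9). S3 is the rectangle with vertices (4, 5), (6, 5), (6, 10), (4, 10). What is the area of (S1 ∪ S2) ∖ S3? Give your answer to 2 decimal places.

|S1 ∪ S2| = 72.
|(S1 ∪ S2) ∩ S3| = 10.
|(S1 ∪ S2) ∖ S3| = 72 − 10 = 62.00.

62.00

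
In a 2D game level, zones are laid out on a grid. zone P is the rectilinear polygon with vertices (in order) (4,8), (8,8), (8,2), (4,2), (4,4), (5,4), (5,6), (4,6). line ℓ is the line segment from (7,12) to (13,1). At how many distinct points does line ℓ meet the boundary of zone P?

0

The segment lies entirely outside zone P and never meets its boundary.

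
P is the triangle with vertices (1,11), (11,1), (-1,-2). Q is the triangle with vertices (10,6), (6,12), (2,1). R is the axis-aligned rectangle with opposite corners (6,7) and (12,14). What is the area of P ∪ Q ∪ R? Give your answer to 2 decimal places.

128.54

By inclusion–exclusion:
Individual areas: |P| = 75, |Q| = 34, |R| = 42.
|P∩Q| = 14.1231.
|P∩R| = 0.
|Q∩R| = 8.3333.
|P∩Q∩R| = 0.
|P ∪ Q ∪ R| = 151 − 22.4564 + 0 = 128.54.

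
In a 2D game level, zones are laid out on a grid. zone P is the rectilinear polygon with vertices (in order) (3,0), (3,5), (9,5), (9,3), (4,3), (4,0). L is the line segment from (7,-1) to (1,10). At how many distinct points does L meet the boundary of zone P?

The segment meets the boundary at (3.727,5), (4.818,3).

2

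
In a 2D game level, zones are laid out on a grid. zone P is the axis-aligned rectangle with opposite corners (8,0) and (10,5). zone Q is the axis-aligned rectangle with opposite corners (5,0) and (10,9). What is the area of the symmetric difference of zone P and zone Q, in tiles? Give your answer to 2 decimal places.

|zone P∩zone Q|: x∈[8,10], y∈[0,5] → 2·5 = 10.
|zone P △ zone Q| = |zone P| + |zone Q| − 2·|zone P∩zone Q| = 10 + 45 − 20 = 35.00.

35.00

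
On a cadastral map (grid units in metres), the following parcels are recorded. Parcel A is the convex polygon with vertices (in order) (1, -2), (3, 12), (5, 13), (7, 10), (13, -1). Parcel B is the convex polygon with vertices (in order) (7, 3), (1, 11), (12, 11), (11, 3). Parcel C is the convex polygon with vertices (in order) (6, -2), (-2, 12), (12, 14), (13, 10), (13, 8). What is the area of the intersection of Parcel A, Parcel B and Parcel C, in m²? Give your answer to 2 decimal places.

The intersection is the polygon with vertices (6.333,11), (7,10), (10.241,4.058), (9.5,3), (7,3), (2.56,8.92), (2.857,11).
By the shoelace formula its area is 34.40.

34.40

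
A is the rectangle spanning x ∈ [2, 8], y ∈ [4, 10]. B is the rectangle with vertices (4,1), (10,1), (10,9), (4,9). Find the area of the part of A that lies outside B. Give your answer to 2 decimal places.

16.00

|A∩B|: x∈[4,8], y∈[4,9] → 4·5 = 20.
|A| = 36.
|A ∖ B| = |A| − |A∩B| = 36 − 20 = 16.00.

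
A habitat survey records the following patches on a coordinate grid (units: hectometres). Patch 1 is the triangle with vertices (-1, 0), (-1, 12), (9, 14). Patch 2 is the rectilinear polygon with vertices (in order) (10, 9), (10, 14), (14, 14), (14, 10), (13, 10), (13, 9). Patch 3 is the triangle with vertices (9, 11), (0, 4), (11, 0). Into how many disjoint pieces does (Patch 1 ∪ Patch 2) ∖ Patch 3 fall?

2

(Patch 1 ∪ Patch 2) ∖ Patch 3 splits into 2 disjoint pieces (area 56.4844, area 19).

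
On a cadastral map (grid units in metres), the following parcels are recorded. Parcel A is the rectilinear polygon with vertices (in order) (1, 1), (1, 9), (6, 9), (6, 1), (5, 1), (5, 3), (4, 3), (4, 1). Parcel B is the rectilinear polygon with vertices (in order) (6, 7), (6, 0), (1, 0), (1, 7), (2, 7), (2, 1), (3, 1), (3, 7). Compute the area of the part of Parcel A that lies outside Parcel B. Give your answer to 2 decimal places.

|Parcel A| = 38, |Parcel A∩Parcel B| = 22.
|Parcel A ∖ Parcel B| = |Parcel A| − |Parcel A∩Parcel B| = 38 − 22 = 16.00.

16.00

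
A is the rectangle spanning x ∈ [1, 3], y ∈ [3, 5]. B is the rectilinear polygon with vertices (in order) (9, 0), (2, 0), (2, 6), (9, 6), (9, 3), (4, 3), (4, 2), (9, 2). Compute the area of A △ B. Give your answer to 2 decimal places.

|A| = 4, |B| = 37, |A∩B| = 2.
|A △ B| = |A| + |B| − 2·|A∩B| = 4 + 37 − 4 = 37.00.

37.00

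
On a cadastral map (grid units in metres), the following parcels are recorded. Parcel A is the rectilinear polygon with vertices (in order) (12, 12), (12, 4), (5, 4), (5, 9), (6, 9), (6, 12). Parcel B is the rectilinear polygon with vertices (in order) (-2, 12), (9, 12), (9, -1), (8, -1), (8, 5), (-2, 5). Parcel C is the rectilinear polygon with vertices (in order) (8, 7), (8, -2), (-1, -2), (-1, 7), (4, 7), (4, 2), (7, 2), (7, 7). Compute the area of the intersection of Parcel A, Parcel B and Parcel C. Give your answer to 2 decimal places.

2.00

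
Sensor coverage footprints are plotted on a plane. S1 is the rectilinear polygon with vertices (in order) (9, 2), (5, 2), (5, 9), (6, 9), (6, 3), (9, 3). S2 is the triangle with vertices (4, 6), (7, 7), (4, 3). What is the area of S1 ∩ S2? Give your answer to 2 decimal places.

The intersection is the polygon with vertices (5,6.333), (6,6.667), (6,5.667), (5,4.333).
By the shoelace formula its area is 1.50.

1.50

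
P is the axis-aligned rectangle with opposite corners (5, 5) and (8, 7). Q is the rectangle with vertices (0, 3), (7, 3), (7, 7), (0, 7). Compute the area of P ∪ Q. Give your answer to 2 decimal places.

30.00

By inclusion–exclusion:
Individual areas: |P| = 6, |Q| = 28.
|P∩Q|: x∈[5,7], y∈[5,7] → 2·2 = 4.
|P ∪ Q| = 34 − 4 = 30.00.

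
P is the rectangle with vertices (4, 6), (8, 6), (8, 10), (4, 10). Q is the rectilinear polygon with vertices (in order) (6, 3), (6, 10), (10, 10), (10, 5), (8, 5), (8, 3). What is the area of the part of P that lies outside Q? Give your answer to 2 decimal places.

8.00

|P| = 16, |P∩Q| = 8.
|P ∖ Q| = |P| − |P∩Q| = 16 − 8 = 8.00.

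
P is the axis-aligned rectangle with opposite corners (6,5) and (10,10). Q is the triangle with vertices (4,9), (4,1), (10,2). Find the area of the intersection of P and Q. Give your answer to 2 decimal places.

1.19

The intersection is the polygon with vertices (6,5), (6,6.667), (7.429,5).
By the shoelace formula its area is 1.19.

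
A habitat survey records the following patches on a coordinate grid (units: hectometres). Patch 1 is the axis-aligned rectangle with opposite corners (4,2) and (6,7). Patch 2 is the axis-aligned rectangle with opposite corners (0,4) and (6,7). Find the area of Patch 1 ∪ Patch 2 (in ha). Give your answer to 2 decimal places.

22.00

By inclusion–exclusion:
Individual areas: |Patch 1| = 10, |Patch 2| = 18.
|Patch 1∩Patch 2|: x∈[4,6], y∈[4,7] → 2·3 = 6.
|Patch 1 ∪ Patch 2| = 28 − 6 = 22.00.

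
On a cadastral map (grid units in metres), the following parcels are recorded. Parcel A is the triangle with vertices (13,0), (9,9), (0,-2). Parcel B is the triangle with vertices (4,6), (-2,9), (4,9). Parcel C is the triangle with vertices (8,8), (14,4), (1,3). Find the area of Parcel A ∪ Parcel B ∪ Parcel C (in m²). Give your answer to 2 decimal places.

By inclusion–exclusion:
Individual areas: |Parcel A| = 62.5, |Parcel B| = 9, |Parcel C| = 29.
|Parcel A∩Parcel B| = 0.
|Parcel A∩Parcel C| = 17.2755.
|Parcel B∩Parcel C| = 0.
|Parcel A∩Parcel B∩Parcel C| = 0.
|Parcel A ∪ Parcel B ∪ Parcel C| = 100.5 − 17.2755 + 0 = 83.22.

83.22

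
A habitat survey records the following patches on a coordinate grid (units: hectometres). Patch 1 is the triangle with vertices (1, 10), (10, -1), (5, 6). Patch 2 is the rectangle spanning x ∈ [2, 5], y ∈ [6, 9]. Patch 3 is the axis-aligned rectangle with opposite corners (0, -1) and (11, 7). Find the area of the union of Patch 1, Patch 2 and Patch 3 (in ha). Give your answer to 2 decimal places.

By inclusion–exclusion:
Individual areas: |Patch 1| = 4, |Patch 2| = 9, |Patch 3| = 88.
|Patch 1∩Patch 2| = 1.3434.
|Patch 1∩Patch 3| = 3.1818.
|Patch 2∩Patch 3|: x∈[2,5], y∈[6,7] → 3·1 = 3.
|Patch 1∩Patch 2∩Patch 3| = 0.6364.
|Patch 1 ∪ Patch 2 ∪ Patch 3| = 101 − 7.5253 + 0.6364 = 94.11.

94.11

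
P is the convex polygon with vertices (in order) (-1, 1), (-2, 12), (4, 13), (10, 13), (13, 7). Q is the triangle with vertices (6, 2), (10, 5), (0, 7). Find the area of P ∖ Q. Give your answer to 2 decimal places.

|P| = 120.5, |P∩Q| = 12.3924.
|P ∖ Q| = |P| − |P∩Q| = 120.5 − 12.3924 = 108.11.

108.11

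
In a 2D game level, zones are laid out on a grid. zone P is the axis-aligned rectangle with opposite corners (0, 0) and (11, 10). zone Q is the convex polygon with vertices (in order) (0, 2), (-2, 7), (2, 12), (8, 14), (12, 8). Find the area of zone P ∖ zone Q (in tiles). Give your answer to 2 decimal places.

52.43

|zone P| = 110, |zone P∩zone Q| = 57.5667.
|zone P ∖ zone Q| = |zone P| − |zone P∩zone Q| = 110 − 57.5667 = 52.43.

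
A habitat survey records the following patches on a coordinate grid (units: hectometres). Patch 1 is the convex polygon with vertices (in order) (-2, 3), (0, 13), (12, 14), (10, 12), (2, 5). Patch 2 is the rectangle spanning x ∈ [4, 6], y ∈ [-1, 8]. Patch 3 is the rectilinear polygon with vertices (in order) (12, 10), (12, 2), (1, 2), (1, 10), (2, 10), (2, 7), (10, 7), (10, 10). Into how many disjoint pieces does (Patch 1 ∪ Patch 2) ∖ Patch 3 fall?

(Patch 1 ∪ Patch 2) ∖ Patch 3 splits into 2 disjoint pieces (area 61.6071, area 6).

2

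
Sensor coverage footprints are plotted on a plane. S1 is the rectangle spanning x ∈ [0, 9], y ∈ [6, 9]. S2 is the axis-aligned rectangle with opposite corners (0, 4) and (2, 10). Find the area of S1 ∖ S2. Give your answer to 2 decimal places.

|S1∩S2|: x∈[0,2], y∈[6,9] → 2·3 = 6.
|S1| = 27.
|S1 ∖ S2| = |S1| − |S1∩S2| = 27 − 6 = 21.00.

21.00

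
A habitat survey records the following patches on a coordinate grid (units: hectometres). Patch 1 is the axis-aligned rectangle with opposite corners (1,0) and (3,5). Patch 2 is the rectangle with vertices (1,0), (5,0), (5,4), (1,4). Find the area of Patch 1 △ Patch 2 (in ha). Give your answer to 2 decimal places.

10.00

|Patch 1∩Patch 2|: x∈[1,3], y∈[0,4] → 2·4 = 8.
|Patch 1 △ Patch 2| = |Patch 1| + |Patch 2| − 2·|Patch 1∩Patch 2| = 10 + 16 − 16 = 10.00.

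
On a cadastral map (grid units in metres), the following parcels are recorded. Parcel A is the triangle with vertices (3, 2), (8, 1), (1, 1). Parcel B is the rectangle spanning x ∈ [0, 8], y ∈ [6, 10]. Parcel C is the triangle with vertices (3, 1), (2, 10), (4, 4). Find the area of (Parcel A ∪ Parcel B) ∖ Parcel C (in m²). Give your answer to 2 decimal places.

|Parcel A ∪ Parcel B| = 35.5.
|(Parcel A ∪ Parcel B) ∩ Parcel C| = 1.9867.
|(Parcel A ∪ Parcel B) ∖ Parcel C| = 35.5 − 1.9867 = 33.51.

33.51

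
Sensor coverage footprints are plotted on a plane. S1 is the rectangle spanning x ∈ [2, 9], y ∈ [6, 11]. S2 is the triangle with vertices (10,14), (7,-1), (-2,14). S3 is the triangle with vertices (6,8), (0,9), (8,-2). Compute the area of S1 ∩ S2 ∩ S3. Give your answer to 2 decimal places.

The intersection is the polygon with vertices (2.8,6), (2,7.333), (2,8.667), (6,8), (6.4,6).
By the shoelace formula its area is 9.20.

9.20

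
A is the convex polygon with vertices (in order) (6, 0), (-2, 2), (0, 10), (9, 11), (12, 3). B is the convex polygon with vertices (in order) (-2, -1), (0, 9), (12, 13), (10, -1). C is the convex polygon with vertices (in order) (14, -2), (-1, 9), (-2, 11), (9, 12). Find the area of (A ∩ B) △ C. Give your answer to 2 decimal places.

72.96

|A ∩ B| = 102.5872.
|(A ∩ B) ∩ C| = 59.3157.
|(A ∩ B) △ C| = 102.5872 + 89 − 118.6315 = 72.96.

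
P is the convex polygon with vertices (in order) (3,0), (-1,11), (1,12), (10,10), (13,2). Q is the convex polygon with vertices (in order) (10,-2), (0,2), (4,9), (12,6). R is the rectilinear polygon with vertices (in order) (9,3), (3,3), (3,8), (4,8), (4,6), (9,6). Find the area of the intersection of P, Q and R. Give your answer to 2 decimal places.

The intersection is the polygon with vertices (3.429,8), (4,8), (4,6), (9,6), (9,3), (3,3), (3,7.25).
By the shoelace formula its area is 19.84.

19.84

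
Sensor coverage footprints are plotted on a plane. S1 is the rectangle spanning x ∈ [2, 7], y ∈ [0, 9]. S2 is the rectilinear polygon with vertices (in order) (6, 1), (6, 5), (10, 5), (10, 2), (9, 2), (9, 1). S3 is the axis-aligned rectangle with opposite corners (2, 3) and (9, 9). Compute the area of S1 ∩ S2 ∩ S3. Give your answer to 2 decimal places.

2.00

The intersection is the polygon with vertices (6,5), (7,5), (7,3), (6,3).
By the shoelace formula its area is 2.00.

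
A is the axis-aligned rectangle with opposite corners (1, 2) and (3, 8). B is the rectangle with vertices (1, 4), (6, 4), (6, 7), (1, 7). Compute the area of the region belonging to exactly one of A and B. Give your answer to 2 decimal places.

|A∩B|: x∈[1,3], y∈[4,7] → 2·3 = 6.
|A △ B| = |A| + |B| − 2·|A∩B| = 12 + 15 − 12 = 15.00.

15.00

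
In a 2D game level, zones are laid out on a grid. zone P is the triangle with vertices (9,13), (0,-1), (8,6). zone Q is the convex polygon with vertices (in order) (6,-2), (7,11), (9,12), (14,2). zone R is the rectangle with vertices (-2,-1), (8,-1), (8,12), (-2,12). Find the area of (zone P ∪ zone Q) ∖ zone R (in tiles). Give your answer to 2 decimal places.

|zone P ∪ zone Q| = 78.201.
|(zone P ∪ zone Q) ∩ zone R| = 33.0927.
|(zone P ∪ zone Q) ∖ zone R| = 78.201 − 33.0927 = 45.11.

45.11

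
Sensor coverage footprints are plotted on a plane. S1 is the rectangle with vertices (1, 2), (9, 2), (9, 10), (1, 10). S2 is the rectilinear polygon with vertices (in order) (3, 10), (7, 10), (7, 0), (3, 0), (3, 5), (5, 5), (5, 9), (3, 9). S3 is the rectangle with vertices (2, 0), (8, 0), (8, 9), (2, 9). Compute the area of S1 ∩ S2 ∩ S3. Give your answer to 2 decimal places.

20.00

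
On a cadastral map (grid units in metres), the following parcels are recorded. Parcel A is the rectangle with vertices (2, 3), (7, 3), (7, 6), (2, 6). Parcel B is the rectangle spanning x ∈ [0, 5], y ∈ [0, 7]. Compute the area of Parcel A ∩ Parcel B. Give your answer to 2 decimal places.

|Parcel A∩Parcel B|: x∈[2,5], y∈[3,6] → 3·3 = 9.

9.00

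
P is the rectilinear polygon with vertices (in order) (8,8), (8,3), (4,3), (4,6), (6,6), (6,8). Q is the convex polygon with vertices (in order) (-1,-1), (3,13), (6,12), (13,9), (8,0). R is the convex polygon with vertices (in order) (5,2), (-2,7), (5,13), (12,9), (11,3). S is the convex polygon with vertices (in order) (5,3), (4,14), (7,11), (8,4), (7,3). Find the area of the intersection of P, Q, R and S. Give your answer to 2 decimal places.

11.77

The intersection is the polygon with vertices (6,6), (6,8), (7.429,8), (8,4), (7,3), (5,3), (4.727,6).
By the shoelace formula its area is 11.77.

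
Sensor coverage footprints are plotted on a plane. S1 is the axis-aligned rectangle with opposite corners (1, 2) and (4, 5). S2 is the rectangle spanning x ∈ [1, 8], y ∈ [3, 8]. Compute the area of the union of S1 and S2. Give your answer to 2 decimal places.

By inclusion–exclusion:
Individual areas: |S1| = 9, |S2| = 35.
|S1∩S2|: x∈[1,4], y∈[3,5] → 3·2 = 6.
|S1 ∪ S2| = 44 − 6 = 38.00.

38.00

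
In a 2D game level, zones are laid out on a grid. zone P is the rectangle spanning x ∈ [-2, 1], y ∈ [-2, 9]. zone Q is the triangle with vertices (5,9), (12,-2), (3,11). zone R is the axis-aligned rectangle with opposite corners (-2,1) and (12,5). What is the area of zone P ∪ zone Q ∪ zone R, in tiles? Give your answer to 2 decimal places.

By inclusion–exclusion:
Individual areas: |zone P| = 33, |zone Q| = 4, |zone R| = 56.
|zone P∩zone Q| = 0.
|zone P∩zone R|: x∈[-2,1], y∈[1,5] → 3·4 = 12.
|zone Q∩zone R| = 1.1189.
|zone P∩zone Q∩zone R| = 0.
|zone P ∪ zone Q ∪ zone R| = 93 − 13.1189 + 0 = 79.88.

79.88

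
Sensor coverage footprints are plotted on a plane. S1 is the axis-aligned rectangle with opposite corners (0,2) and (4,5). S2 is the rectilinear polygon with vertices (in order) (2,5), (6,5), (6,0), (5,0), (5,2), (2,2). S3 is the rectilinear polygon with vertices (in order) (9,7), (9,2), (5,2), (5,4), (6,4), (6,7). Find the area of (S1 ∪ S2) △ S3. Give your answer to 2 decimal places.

|S1 ∪ S2| = 20.
|(S1 ∪ S2) ∩ S3| = 2.
|(S1 ∪ S2) △ S3| = 20 + 17 − 4 = 33.00.

33.00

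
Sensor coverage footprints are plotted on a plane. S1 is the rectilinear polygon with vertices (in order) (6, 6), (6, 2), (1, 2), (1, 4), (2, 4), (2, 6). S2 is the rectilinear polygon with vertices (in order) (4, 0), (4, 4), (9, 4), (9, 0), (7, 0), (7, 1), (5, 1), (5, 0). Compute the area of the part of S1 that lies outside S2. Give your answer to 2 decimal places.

|S1| = 18, |S1∩S2| = 4.
|S1 ∖ S2| = |S1| − |S1∩S2| = 18 − 4 = 14.00.

14.00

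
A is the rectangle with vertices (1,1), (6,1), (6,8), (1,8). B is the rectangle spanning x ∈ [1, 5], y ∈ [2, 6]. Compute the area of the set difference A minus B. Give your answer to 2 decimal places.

19.00

|A∩B|: x∈[1,5], y∈[2,6] → 4·4 = 16.
|A| = 35.
|A ∖ B| = |A| − |A∩B| = 35 − 16 = 19.00.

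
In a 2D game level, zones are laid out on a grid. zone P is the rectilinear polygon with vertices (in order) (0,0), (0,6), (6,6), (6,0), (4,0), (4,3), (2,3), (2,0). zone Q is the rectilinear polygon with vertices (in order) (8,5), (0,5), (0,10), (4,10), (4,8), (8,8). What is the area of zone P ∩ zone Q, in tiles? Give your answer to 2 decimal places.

6.00

The intersection is the polygon with vertices (0,6), (6,6), (6,5), (0,5).
By the shoelace formula its area is 6.00.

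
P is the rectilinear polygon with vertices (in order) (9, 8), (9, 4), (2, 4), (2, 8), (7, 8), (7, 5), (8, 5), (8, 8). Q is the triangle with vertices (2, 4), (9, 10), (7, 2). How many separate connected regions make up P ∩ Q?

2

P ∩ Q splits into 2 disjoint pieces (area 11.2917, area 0.5).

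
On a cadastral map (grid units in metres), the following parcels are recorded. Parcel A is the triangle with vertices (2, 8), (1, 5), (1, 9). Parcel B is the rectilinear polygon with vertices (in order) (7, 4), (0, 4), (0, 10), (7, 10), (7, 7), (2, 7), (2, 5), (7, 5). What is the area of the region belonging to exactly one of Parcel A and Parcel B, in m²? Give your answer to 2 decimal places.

30.00

|Parcel A| = 2, |Parcel B| = 32, |Parcel A∩Parcel B| = 2.
|Parcel A △ Parcel B| = |Parcel A| + |Parcel B| − 2·|Parcel A∩Parcel B| = 2 + 32 − 4 = 30.00.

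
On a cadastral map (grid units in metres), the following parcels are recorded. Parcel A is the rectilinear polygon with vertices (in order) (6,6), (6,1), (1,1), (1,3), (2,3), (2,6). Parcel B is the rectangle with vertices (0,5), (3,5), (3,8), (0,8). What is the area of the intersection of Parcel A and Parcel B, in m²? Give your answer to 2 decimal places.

The intersection is the polygon with vertices (2,6), (3,6), (3,5), (2,5).
By the shoelace formula its area is 1.00.

1.00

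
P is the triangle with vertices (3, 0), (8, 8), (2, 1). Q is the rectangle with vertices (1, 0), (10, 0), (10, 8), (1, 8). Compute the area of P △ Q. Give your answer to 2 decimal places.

|P| = 6.5, |Q| = 72, |P∩Q| = 6.5.
|P △ Q| = |P| + |Q| − 2·|P∩Q| = 6.5 + 72 − 13 = 65.50.

65.50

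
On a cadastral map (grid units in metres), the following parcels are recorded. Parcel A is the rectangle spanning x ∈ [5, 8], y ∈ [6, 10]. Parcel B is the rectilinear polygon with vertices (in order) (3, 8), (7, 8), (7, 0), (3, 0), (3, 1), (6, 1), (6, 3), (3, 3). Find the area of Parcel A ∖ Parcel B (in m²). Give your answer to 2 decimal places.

|Parcel A| = 12, |Parcel A∩Parcel B| = 4.
|Parcel A ∖ Parcel B| = |Parcel A| − |Parcel A∩Parcel B| = 12 − 4 = 8.00.

8.00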